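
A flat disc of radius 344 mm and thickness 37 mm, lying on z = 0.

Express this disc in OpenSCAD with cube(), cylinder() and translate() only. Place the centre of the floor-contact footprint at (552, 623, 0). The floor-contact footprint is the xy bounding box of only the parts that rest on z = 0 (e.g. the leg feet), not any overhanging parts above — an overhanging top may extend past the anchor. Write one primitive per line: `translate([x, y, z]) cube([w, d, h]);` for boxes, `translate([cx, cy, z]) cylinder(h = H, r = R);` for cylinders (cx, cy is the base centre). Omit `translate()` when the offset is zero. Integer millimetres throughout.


translate([552, 623, 0]) cylinder(h = 37, r = 344);


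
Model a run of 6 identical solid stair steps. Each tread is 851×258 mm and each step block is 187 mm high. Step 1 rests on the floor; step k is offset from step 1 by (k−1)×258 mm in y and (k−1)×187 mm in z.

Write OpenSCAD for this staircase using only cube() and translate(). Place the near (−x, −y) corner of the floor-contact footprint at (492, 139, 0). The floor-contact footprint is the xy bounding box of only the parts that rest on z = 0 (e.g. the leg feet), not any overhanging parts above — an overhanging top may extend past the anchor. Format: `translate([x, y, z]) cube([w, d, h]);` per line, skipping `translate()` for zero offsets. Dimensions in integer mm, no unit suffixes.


translate([492, 139, 0]) cube([851, 258, 187]);
translate([492, 397, 187]) cube([851, 258, 187]);
translate([492, 655, 374]) cube([851, 258, 187]);
translate([492, 913, 561]) cube([851, 258, 187]);
translate([492, 1171, 748]) cube([851, 258, 187]);
translate([492, 1429, 935]) cube([851, 258, 187]);


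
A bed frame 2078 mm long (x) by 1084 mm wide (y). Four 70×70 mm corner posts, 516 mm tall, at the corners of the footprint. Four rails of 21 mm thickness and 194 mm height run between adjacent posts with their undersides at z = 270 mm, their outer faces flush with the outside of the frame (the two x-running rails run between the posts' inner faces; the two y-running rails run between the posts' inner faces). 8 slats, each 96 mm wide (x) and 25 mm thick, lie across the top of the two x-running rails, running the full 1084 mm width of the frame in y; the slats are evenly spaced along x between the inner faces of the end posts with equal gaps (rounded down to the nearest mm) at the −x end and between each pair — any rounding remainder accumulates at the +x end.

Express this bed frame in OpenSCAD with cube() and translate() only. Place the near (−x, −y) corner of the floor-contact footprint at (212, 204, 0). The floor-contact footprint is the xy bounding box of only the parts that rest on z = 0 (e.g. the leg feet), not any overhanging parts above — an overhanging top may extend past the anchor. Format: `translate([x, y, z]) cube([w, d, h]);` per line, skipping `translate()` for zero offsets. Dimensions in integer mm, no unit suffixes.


translate([212, 204, 0]) cube([70, 70, 516]);
translate([212, 1218, 0]) cube([70, 70, 516]);
translate([2220, 204, 0]) cube([70, 70, 516]);
translate([2220, 1218, 0]) cube([70, 70, 516]);
translate([282, 204, 270]) cube([1938, 21, 194]);
translate([282, 1267, 270]) cube([1938, 21, 194]);
translate([212, 274, 270]) cube([21, 944, 194]);
translate([2269, 274, 270]) cube([21, 944, 194]);
translate([412, 204, 464]) cube([96, 1084, 25]);
translate([638, 204, 464]) cube([96, 1084, 25]);
translate([864, 204, 464]) cube([96, 1084, 25]);
translate([1090, 204, 464]) cube([96, 1084, 25]);
translate([1316, 204, 464]) cube([96, 1084, 25]);
translate([1542, 204, 464]) cube([96, 1084, 25]);
translate([1768, 204, 464]) cube([96, 1084, 25]);
translate([1994, 204, 464]) cube([96, 1084, 25]);


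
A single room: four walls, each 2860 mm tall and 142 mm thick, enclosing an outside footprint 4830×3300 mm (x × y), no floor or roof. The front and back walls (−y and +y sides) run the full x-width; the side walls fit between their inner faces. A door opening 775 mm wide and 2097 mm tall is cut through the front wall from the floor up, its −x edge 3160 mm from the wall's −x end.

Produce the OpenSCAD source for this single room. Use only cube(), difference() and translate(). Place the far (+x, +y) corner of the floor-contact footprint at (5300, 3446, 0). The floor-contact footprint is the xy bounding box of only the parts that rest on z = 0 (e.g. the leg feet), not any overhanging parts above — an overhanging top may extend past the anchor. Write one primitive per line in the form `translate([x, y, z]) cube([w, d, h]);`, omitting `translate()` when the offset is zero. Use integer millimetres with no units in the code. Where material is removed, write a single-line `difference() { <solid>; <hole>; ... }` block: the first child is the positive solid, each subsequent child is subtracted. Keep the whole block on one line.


difference() { translate([470, 146, 0]) cube([4830, 142, 2860]); translate([3630, 146, 0]) cube([775, 142, 2097]); }
translate([470, 3304, 0]) cube([4830, 142, 2860]);
translate([470, 288, 0]) cube([142, 3016, 2860]);
translate([5158, 288, 0]) cube([142, 3016, 2860]);


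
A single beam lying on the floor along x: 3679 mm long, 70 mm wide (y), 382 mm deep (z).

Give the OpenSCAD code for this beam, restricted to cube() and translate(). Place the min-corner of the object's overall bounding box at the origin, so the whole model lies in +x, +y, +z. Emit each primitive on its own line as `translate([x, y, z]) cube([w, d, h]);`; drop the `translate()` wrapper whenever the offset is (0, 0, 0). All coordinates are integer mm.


cube([3679, 70, 382]);


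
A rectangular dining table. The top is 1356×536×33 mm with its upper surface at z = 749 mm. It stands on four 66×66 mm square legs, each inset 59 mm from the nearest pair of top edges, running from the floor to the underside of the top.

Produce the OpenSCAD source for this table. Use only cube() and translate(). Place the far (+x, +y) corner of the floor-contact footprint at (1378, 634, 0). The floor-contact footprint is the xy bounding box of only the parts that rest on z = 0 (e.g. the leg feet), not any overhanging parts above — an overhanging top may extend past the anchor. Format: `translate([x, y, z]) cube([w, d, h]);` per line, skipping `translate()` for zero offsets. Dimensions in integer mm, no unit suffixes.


// leg_h = 749 - 33 = 716
translate([81, 157, 716]) cube([1356, 536, 33]);
translate([140, 216, 0]) cube([66, 66, 716]);
translate([1312, 216, 0]) cube([66, 66, 716]);
translate([140, 568, 0]) cube([66, 66, 716]);
translate([1312, 568, 0]) cube([66, 66, 716]);


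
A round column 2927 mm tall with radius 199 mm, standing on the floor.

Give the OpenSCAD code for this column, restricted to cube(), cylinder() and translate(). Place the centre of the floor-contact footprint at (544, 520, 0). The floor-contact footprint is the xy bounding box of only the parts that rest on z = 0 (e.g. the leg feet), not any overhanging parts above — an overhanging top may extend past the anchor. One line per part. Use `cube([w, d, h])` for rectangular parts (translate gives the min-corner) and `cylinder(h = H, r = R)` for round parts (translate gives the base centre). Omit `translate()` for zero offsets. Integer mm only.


translate([544, 520, 0]) cylinder(h = 2927, r = 199);


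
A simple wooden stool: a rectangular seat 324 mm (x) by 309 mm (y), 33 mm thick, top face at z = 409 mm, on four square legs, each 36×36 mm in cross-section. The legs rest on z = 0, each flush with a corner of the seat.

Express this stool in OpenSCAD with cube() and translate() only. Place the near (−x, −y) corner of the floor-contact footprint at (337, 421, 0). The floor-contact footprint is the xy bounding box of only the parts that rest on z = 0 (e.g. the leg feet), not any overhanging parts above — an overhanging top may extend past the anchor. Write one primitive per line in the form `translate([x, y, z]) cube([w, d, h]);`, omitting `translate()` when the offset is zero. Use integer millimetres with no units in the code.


// leg_h = 409 - 33 = 376
translate([337, 421, 376]) cube([324, 309, 33]);
translate([337, 421, 0]) cube([36, 36, 376]);
translate([625, 421, 0]) cube([36, 36, 376]);
translate([337, 694, 0]) cube([36, 36, 376]);
translate([625, 694, 0]) cube([36, 36, 376]);


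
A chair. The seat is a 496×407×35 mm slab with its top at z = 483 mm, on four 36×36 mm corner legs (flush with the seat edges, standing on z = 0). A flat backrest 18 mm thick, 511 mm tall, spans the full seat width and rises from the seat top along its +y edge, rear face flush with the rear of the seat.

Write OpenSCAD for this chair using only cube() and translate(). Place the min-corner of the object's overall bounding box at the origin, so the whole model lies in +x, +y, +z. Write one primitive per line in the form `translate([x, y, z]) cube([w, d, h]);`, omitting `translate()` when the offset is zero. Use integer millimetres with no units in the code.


// leg_h = 483 - 35 = 448
translate([0, 0, 448]) cube([496, 407, 35]);
cube([36, 36, 448]);
translate([460, 0, 0]) cube([36, 36, 448]);
translate([0, 371, 0]) cube([36, 36, 448]);
translate([460, 371, 0]) cube([36, 36, 448]);
translate([0, 389, 483]) cube([496, 18, 511]);


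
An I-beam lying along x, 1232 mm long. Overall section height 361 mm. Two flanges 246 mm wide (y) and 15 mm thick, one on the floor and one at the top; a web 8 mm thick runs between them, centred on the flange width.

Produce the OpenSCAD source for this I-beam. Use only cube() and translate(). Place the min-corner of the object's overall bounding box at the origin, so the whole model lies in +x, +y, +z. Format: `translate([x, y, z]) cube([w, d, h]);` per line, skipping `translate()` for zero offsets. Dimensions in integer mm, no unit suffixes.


cube([1232, 246, 15]);
translate([0, 119, 15]) cube([1232, 8, 331]);
translate([0, 0, 346]) cube([1232, 246, 15]);


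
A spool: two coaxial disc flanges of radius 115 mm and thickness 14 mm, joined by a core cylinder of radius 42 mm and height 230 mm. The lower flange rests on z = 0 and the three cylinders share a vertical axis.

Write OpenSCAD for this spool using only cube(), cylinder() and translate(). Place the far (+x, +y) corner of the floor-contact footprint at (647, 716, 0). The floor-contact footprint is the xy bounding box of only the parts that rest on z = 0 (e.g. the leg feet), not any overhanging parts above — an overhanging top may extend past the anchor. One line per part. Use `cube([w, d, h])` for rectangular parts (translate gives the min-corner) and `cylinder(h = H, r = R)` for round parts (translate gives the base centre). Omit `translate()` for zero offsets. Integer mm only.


translate([532, 601, 0]) cylinder(h = 14, r = 115);
translate([532, 601, 14]) cylinder(h = 230, r = 42);
translate([532, 601, 244]) cylinder(h = 14, r = 115);


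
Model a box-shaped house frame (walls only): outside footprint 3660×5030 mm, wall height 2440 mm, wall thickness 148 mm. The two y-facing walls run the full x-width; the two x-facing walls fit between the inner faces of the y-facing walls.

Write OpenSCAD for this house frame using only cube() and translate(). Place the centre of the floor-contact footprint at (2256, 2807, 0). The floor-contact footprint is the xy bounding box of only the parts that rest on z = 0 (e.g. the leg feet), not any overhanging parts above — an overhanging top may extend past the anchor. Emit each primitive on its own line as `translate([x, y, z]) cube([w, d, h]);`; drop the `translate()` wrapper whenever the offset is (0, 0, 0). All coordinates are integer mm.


translate([426, 292, 0]) cube([3660, 148, 2440]);
translate([426, 5174, 0]) cube([3660, 148, 2440]);
translate([426, 440, 0]) cube([148, 4734, 2440]);
translate([3938, 440, 0]) cube([148, 4734, 2440]);


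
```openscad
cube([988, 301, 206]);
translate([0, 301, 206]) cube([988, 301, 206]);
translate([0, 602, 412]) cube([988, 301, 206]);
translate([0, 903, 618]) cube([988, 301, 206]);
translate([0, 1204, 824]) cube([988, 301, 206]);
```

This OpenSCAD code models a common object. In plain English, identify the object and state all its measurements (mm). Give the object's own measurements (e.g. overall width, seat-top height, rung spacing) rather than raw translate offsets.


A straight staircase of 5 solid steps. Each step is 988 mm wide (x), 301 mm deep (y, the going) and 206 mm tall (the rise). The first step rests on the floor; each subsequent step sits one going further in +y and one rise higher in +z, directly behind and above the previous step with no overlap.


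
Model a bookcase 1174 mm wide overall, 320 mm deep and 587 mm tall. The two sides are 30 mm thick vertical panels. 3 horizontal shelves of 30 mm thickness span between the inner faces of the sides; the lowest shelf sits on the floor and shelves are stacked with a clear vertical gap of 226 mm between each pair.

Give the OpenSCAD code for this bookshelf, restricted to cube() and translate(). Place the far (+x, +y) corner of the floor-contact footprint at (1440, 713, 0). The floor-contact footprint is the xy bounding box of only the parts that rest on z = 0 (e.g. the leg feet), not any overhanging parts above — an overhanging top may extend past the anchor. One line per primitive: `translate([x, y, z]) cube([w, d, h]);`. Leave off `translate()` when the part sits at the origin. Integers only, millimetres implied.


translate([266, 393, 0]) cube([30, 320, 587]);
translate([1410, 393, 0]) cube([30, 320, 587]);
translate([296, 393, 0]) cube([1114, 320, 30]);
translate([296, 393, 256]) cube([1114, 320, 30]);
translate([296, 393, 512]) cube([1114, 320, 30]);


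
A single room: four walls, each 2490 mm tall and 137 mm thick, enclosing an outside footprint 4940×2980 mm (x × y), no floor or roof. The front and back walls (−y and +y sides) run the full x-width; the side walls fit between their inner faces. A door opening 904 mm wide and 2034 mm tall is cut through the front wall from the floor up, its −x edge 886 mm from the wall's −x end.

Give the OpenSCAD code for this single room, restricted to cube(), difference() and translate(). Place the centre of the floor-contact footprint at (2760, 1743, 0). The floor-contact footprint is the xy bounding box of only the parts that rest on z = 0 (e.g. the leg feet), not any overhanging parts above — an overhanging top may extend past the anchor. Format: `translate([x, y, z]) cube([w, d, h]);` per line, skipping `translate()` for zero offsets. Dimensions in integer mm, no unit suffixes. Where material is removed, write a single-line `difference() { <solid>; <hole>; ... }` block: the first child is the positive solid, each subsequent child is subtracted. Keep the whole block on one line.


difference() { translate([290, 253, 0]) cube([4940, 137, 2490]); translate([1176, 253, 0]) cube([904, 137, 2034]); }
translate([290, 3096, 0]) cube([4940, 137, 2490]);
translate([290, 390, 0]) cube([137, 2706, 2490]);
translate([5093, 390, 0]) cube([137, 2706, 2490]);


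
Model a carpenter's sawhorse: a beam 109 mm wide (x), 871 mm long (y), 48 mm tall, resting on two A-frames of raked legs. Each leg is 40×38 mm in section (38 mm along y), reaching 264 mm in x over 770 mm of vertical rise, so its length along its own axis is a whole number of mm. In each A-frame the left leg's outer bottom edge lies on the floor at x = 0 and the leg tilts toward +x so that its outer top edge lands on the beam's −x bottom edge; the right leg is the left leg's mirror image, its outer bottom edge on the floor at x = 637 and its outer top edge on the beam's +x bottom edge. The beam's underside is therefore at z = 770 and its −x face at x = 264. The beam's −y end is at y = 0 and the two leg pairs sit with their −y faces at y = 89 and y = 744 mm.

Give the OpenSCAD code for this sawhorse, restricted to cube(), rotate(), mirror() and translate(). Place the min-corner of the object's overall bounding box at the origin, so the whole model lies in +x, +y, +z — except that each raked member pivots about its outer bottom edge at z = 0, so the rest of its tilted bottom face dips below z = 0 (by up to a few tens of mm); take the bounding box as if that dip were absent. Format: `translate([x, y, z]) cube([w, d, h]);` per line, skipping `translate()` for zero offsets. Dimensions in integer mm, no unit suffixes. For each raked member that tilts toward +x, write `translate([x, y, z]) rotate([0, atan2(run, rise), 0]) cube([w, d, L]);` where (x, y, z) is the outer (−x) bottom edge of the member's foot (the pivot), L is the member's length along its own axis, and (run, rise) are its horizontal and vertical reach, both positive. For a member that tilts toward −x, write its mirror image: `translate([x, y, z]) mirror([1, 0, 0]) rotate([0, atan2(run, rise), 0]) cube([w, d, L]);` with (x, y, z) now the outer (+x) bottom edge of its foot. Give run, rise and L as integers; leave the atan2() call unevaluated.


translate([264, 0, 770]) cube([109, 871, 48]);
translate([0, 89, 0]) rotate([0, atan2(264, 770), 0]) cube([40, 38, 814]);
translate([637, 89, 0]) mirror([1, 0, 0]) rotate([0, atan2(264, 770), 0]) cube([40, 38, 814]);
translate([0, 744, 0]) rotate([0, atan2(264, 770), 0]) cube([40, 38, 814]);
translate([637, 744, 0]) mirror([1, 0, 0]) rotate([0, atan2(264, 770), 0]) cube([40, 38, 814]);


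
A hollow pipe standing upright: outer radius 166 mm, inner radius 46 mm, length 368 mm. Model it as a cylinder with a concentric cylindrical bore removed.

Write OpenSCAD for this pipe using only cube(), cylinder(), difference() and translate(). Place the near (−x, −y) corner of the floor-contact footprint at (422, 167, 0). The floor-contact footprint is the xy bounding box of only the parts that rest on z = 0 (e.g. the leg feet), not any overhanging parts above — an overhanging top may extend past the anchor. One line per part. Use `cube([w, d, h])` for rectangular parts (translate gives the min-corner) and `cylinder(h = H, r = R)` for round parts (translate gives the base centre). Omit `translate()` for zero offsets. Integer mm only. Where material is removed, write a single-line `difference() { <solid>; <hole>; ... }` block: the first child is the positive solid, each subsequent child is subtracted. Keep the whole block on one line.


difference() { translate([588, 333, 0]) cylinder(h = 368, r = 166); translate([588, 333, 0]) cylinder(h = 368, r = 46); }


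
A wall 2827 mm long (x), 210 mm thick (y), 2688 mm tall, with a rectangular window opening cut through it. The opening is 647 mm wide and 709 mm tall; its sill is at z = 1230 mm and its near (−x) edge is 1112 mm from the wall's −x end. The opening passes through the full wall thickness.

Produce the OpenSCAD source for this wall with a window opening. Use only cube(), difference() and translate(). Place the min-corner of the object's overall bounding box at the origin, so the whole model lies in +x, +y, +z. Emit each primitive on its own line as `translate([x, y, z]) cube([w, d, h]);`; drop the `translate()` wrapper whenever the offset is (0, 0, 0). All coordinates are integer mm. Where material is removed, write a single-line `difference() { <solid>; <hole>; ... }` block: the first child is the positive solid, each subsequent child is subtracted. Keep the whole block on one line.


difference() { cube([2827, 210, 2688]); translate([1112, 0, 1230]) cube([647, 210, 709]); }


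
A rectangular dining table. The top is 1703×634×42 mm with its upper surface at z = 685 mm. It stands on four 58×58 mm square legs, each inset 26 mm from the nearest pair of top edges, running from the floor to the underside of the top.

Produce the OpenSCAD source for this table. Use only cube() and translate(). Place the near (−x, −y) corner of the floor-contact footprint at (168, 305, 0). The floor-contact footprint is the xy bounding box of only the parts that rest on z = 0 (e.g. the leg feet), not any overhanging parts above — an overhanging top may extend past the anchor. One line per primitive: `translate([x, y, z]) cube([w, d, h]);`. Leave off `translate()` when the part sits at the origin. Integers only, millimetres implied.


translate([142, 279, 643]) cube([1703, 634, 42]);
translate([168, 305, 0]) cube([58, 58, 643]);
translate([1761, 305, 0]) cube([58, 58, 643]);
translate([168, 829, 0]) cube([58, 58, 643]);
translate([1761, 829, 0]) cube([58, 58, 643]);


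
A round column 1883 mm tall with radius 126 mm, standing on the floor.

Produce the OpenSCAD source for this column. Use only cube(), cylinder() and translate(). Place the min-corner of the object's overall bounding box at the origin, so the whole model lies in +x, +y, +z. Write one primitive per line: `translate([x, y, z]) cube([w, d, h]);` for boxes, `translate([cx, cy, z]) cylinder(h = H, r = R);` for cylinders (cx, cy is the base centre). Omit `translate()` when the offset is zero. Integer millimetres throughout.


translate([126, 126, 0]) cylinder(h = 1883, r = 126);


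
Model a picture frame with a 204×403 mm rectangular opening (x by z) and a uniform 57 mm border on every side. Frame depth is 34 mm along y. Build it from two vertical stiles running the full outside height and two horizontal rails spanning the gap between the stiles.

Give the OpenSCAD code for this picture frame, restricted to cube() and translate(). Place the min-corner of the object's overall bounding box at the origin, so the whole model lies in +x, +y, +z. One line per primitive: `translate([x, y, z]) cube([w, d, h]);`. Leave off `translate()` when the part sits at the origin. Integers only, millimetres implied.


cube([57, 34, 517]);
translate([261, 0, 0]) cube([57, 34, 517]);
translate([57, 0, 0]) cube([204, 34, 57]);
translate([57, 0, 460]) cube([204, 34, 57]);


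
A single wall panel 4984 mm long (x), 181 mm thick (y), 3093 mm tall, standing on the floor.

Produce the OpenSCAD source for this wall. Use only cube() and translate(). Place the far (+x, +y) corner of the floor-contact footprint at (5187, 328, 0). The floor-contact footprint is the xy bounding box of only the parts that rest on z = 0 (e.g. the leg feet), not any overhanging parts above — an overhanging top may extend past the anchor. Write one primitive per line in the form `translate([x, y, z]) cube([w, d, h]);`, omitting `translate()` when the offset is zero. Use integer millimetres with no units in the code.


translate([203, 147, 0]) cube([4984, 181, 3093]);


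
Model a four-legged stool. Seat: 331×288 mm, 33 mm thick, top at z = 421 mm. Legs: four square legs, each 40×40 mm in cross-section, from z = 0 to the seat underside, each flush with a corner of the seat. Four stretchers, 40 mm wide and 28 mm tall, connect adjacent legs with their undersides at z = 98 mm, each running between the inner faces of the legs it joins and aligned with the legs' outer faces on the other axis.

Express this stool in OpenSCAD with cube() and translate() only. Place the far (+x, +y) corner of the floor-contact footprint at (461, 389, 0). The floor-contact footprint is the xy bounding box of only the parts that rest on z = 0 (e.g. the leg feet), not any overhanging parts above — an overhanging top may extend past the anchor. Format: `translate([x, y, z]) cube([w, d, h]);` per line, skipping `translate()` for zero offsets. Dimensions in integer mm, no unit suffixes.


translate([130, 101, 388]) cube([331, 288, 33]);
translate([130, 101, 0]) cube([40, 40, 388]);
translate([421, 101, 0]) cube([40, 40, 388]);
translate([130, 349, 0]) cube([40, 40, 388]);
translate([421, 349, 0]) cube([40, 40, 388]);
translate([170, 101, 98]) cube([251, 40, 28]);
translate([170, 349, 98]) cube([251, 40, 28]);
translate([130, 141, 98]) cube([40, 208, 28]);
translate([421, 141, 98]) cube([40, 208, 28]);


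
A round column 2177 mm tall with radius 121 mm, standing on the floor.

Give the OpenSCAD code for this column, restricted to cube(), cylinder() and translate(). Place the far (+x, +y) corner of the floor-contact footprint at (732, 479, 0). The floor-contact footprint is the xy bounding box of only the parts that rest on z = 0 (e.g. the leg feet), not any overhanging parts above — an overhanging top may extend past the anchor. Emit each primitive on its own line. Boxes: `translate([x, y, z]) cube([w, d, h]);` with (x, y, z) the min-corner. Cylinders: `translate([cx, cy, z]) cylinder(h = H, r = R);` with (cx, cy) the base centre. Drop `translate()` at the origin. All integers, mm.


translate([611, 358, 0]) cylinder(h = 2177, r = 121);


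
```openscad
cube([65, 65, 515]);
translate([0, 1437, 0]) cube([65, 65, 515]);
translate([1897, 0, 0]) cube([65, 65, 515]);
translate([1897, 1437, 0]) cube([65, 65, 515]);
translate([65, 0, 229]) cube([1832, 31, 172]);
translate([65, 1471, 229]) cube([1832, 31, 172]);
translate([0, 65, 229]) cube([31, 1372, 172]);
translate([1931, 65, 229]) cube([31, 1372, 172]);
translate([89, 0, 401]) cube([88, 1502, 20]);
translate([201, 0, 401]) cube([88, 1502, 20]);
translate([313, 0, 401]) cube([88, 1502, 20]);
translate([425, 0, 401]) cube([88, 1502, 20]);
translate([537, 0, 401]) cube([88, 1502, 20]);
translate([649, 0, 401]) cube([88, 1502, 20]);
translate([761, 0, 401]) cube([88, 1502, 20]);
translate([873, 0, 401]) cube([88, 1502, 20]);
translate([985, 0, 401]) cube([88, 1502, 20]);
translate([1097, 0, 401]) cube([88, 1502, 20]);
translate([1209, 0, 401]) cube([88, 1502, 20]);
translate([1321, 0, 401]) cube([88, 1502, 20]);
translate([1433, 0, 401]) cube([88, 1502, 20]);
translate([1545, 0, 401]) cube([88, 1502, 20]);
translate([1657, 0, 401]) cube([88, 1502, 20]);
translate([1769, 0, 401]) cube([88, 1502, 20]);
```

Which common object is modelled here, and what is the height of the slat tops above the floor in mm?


A bed frame. The slat-top height is 421 mm.

Four posts, four rails, and a row of slats — a bed frame. Slats sit on the rails at z = 229 + 172 = 401; with slat thickness 20, the top is 421 mm.


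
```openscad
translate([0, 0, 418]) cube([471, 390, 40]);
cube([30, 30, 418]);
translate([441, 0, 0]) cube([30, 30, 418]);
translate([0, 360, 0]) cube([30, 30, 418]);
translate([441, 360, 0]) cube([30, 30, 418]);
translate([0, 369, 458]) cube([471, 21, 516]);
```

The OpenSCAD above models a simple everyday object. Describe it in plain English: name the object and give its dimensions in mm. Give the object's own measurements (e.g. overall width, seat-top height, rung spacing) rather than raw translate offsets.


A chair. The seat is a 471×390×40 mm slab with its top at z = 458 mm, on four 30×30 mm corner legs (flush with the seat edges, standing on z = 0). A flat backrest 21 mm thick, 516 mm tall, spans the full seat width and rises from the seat top along its +y edge, rear face flush with the rear of the seat.


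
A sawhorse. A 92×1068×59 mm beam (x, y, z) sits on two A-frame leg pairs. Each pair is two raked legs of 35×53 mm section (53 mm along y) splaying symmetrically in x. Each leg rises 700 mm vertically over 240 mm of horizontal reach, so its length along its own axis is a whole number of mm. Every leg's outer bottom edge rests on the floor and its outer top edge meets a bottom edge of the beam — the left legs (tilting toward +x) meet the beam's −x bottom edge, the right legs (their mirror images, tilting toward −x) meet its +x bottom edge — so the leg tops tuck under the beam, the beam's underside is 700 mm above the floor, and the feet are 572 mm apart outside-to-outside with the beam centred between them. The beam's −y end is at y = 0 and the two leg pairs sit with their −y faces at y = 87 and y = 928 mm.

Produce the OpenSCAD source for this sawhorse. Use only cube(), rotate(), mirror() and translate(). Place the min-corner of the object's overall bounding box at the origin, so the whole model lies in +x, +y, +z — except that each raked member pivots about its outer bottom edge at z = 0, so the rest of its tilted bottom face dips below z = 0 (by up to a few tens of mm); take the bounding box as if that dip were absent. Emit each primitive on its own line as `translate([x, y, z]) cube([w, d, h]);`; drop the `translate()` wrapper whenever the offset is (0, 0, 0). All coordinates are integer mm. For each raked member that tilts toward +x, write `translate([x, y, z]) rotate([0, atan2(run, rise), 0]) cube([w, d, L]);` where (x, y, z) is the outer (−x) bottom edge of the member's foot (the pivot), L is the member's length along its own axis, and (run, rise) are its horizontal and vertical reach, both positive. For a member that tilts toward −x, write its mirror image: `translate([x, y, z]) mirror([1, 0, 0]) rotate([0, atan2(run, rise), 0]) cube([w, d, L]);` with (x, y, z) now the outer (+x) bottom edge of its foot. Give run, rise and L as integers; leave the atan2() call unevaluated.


// leg length = √(240² + 700²) = 740
// right-leg outer foot x = 2·240 + 92 = 572
// beam min-corner = (240, 0, 700)
translate([240, 0, 700]) cube([92, 1068, 59]);
translate([0, 87, 0]) rotate([0, atan2(240, 700), 0]) cube([35, 53, 740]);
translate([572, 87, 0]) mirror([1, 0, 0]) rotate([0, atan2(240, 700), 0]) cube([35, 53, 740]);
translate([0, 928, 0]) rotate([0, atan2(240, 700), 0]) cube([35, 53, 740]);
translate([572, 928, 0]) mirror([1, 0, 0]) rotate([0, atan2(240, 700), 0]) cube([35, 53, 740]);


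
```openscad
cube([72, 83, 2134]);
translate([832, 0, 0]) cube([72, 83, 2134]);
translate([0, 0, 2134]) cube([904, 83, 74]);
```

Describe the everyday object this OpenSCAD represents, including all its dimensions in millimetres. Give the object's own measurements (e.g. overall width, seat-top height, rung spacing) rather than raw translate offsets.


A door frame. The clear opening is 760 mm wide and 2134 mm high. Two 72 mm wide jambs, 83 mm deep, stand either side of the opening from the floor to the top of the opening. A 74 mm thick head sits across the top of both jambs, spanning the full outside width of the frame.


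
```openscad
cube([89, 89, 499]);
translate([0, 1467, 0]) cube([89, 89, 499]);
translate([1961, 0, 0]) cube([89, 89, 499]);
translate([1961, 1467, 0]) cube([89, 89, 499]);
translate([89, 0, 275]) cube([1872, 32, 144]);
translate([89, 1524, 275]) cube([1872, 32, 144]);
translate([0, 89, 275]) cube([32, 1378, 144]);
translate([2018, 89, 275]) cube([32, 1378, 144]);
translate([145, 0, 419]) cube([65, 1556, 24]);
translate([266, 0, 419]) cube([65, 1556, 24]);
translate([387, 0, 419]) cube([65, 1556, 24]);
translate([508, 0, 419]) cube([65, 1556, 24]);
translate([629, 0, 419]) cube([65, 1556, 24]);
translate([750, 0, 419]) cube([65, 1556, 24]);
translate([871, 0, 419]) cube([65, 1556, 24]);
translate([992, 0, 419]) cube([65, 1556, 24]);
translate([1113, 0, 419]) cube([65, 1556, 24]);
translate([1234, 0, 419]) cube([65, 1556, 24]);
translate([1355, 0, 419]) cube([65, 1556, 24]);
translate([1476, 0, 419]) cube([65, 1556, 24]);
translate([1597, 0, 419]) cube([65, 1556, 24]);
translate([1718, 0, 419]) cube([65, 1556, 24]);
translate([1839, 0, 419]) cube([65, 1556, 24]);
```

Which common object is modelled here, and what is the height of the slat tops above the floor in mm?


A bed frame. The slat-top height is 443 mm.

Four posts, four rails, and a row of slats — a bed frame. Slats sit on the rails at z = 275 + 144 = 419; with slat thickness 24, the top is 443 mm.


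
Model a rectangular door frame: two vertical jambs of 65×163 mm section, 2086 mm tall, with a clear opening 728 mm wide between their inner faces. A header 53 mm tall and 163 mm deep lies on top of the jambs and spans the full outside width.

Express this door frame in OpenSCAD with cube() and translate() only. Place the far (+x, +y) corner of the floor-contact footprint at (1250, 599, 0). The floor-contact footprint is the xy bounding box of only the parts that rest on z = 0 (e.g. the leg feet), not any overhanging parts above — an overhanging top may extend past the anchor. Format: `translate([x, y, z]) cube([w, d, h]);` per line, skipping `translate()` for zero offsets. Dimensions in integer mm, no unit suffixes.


translate([392, 436, 0]) cube([65, 163, 2086]);
translate([1185, 436, 0]) cube([65, 163, 2086]);
translate([392, 436, 2086]) cube([858, 163, 53]);


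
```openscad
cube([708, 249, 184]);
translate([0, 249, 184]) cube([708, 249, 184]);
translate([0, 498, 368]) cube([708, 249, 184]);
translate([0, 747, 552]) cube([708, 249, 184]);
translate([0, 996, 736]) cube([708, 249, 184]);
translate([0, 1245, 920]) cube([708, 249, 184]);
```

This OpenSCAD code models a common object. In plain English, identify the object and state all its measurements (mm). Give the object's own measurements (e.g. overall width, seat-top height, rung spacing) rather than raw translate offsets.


A straight staircase of 6 solid steps. Each step is 708 mm wide (x), 249 mm deep (y, the going) and 184 mm tall (the rise). The first step rests on the floor; each subsequent step sits one going further in +y and one rise higher in +z, directly behind and above the previous step with no overlap.


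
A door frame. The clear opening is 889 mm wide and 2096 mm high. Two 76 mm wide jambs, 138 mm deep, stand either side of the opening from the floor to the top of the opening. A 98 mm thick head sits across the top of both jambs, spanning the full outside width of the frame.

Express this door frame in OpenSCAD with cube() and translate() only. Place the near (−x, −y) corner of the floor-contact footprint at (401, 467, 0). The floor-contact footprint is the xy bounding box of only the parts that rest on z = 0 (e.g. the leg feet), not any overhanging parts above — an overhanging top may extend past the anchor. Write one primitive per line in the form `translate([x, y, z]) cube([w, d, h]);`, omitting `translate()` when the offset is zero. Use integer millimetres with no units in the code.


translate([401, 467, 0]) cube([76, 138, 2096]);
translate([1366, 467, 0]) cube([76, 138, 2096]);
translate([401, 467, 2096]) cube([1041, 138, 98]);


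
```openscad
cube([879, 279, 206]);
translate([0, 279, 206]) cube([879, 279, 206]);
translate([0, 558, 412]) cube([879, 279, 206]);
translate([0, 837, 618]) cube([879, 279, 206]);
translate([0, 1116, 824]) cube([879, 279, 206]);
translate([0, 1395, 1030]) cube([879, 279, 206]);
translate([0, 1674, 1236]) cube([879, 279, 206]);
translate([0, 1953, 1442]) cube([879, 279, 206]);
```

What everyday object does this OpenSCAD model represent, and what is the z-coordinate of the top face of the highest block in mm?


A staircase. The total rise is 1648 mm.

8 identical blocks, each offset up and back from the previous — a staircase. Each step is 206 mm tall and there are 8 of them, so the total rise is 8 × 206 = 1648 mm.


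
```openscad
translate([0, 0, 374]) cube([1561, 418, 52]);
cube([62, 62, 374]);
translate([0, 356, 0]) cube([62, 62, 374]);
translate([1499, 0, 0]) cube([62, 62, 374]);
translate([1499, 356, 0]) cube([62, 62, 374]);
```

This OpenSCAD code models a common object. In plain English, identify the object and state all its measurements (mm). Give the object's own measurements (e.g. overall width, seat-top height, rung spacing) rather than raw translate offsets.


A bench: a 1561×418 mm seat slab, 52 mm thick, top at z = 426 mm, on four 62×62 mm square legs flush with the seat corners and standing on z = 0.


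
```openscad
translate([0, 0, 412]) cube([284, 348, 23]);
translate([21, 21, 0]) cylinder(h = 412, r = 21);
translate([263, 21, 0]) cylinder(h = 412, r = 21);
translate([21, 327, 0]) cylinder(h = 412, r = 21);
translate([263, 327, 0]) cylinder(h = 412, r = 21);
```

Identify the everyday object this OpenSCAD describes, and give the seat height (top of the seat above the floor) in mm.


A stool. The seat height is 435 mm.

A 284×348×23 slab at z = 412 on four corner cylinders — a stool. The seat top is 412 + 23 = 435 mm.


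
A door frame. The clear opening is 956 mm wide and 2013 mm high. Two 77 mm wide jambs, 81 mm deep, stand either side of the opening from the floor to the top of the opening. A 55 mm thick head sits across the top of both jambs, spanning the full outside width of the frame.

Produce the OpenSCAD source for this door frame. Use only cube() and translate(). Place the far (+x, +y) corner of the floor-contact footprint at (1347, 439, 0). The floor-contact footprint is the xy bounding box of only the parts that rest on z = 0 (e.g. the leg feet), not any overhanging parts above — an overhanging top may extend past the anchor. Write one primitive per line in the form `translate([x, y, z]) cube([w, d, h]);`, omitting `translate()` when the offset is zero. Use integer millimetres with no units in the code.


translate([237, 358, 0]) cube([77, 81, 2013]);
translate([1270, 358, 0]) cube([77, 81, 2013]);
translate([237, 358, 2013]) cube([1110, 81, 55]);


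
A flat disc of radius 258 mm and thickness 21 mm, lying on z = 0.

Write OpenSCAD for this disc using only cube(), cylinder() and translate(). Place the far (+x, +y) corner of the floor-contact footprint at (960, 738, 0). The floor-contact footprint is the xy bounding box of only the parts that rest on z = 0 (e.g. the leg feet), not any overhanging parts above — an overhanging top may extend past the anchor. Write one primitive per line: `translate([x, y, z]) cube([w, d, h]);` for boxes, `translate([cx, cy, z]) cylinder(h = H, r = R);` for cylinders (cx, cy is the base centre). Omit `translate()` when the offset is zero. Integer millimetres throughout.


translate([702, 480, 0]) cylinder(h = 21, r = 258);


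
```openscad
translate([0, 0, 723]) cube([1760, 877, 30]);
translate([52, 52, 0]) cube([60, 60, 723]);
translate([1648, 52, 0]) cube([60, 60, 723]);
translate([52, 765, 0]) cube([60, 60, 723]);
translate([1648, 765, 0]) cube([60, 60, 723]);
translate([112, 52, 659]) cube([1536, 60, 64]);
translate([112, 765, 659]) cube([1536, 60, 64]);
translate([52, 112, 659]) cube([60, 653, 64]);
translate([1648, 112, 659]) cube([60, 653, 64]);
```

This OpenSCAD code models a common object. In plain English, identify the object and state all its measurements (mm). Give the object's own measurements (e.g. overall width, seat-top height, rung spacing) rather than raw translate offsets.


A rectangular dining table. The top is 1760×877×30 mm with its upper surface at z = 753 mm. It stands on four 60×60 mm square legs, each inset 52 mm from the nearest pair of top edges, running from the floor to the underside of the top. Four apron rails, 60 mm thick and 64 mm tall, run between adjacent legs with their top edges flush with the underside of the top and their outer faces flush with the legs' outer faces.


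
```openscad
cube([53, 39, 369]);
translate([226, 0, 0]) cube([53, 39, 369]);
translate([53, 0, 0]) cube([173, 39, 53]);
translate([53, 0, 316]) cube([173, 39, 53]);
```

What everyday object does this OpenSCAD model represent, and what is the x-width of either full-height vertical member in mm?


A picture frame. The border width is 53 mm.

Four thin pieces enclosing a rectangular opening — a picture frame. The two full-height stiles are 369 mm tall; the top rail sits at z = 316 and is 53 mm tall, so the border above the opening is 369 − 316 = 53 mm, matching the stile x-width.


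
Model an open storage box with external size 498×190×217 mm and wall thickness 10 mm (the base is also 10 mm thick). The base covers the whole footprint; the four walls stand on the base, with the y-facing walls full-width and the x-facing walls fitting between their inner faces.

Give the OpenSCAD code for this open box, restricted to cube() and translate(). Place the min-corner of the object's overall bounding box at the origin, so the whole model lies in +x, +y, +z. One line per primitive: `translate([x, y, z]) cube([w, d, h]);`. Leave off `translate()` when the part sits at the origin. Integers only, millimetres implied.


cube([498, 190, 10]);
translate([0, 0, 10]) cube([498, 10, 207]);
translate([0, 180, 10]) cube([498, 10, 207]);
translate([0, 10, 10]) cube([10, 170, 207]);
translate([488, 10, 10]) cube([10, 170, 207]);


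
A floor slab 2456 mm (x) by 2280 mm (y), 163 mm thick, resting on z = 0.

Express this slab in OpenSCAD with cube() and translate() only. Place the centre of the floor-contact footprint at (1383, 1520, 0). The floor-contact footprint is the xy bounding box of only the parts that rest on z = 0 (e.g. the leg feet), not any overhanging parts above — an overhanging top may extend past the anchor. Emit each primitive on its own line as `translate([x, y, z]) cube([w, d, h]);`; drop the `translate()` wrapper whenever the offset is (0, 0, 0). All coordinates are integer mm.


translate([155, 380, 0]) cube([2456, 2280, 163]);
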